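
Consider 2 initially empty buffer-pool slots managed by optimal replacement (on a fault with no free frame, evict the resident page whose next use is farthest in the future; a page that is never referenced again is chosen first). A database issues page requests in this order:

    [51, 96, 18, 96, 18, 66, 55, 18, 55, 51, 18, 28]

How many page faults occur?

51 -> fault, frames {51}
96 -> fault, frames {51,96}
18 -> fault, evict 51, frames {96,18}
96 -> hit
18 -> hit
66 -> fault, evict 96, frames {18,66}
55 -> fault, evict 66, frames {18,55}
18 -> hit
55 -> hit
51 -> fault, evict 55, frames {18,51}
18 -> hit
28 -> fault, evict 51, frames {18,28}
Page faults: 7.

7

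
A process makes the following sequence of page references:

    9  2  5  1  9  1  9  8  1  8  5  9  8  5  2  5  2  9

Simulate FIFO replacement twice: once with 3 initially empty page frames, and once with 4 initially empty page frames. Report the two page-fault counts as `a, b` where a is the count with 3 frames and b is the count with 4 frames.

9, 8

3 frames: F F F F F . . F . . F . . . F . . F → 9 faults.
4 frames: F F F F . . . F . . . F . . F F . . → 8 faults.
8 < 9: adding a frame reduced faults, as is typical.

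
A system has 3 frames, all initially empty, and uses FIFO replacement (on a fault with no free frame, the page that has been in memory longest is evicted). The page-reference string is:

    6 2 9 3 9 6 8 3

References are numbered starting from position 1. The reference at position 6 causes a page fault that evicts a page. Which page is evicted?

2

pos 1: 6 -> fault, frames [6]
pos 2: 2 -> fault, frames [6, 2]
pos 3: 9 -> fault, frames [6, 2, 9]
pos 4: 3 -> fault, evict 6, frames [2, 9, 3]
pos 5: 9 -> hit
pos 6: 6 -> fault, evict 2, frames [9, 3, 6]
At position 6, page 2 is evicted.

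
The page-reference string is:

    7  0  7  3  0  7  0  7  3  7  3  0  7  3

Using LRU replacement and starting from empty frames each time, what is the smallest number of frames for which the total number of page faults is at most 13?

f=1: 14 faults
f=2: 9 faults
f=3: 3 faults
Smallest f with faults ≤ 13 is 2.

2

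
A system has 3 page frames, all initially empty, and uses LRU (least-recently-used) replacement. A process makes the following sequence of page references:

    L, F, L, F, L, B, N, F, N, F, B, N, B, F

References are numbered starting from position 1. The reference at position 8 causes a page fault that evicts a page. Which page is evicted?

pos 1: L → fault, frames (L)
pos 2: F → fault, frames (L F)
pos 3: L → hit
pos 4: F → hit
pos 5: L → hit
pos 6: B → fault, frames (F L B)
pos 7: N → fault, evict F, frames (L B N)
pos 8: F → fault, evict L, frames (B N F)
At position 8, page L is evicted.

L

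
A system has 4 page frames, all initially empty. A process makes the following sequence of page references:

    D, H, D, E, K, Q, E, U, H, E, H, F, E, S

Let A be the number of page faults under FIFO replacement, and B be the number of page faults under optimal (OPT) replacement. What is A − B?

Under FIFO: F F . F F F . F F F . F . F → 10 faults.
Under OPT: F F . F F F . F . . . F . F → 8 faults.
A − B = 10 − 8 = 2.

2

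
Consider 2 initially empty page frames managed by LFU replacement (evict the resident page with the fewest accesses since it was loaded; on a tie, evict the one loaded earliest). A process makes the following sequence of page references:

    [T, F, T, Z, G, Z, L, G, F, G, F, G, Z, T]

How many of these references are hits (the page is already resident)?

2

T → fault, frames {T}
F → fault, frames {T,F}
T → hit
Z → fault, evict F, frames {T,Z}
G → fault, evict Z, frames {T,G}
Z → fault, evict G, frames {T,Z}
L → fault, evict Z, frames {T,L}
G → fault, evict L, frames {T,G}
F → fault, evict G, frames {T,F}
G → fault, evict F, frames {T,G}
F → fault, evict G, frames {T,F}
G → fault, evict F, frames {T,G}
Z → fault, evict G, frames {T,Z}
T → hit
Hits: 2.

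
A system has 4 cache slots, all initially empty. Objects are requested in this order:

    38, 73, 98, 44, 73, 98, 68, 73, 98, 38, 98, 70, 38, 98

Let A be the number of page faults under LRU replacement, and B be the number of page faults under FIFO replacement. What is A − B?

-1

Under LRU: F F F F . . F . . F . F . . → 7 faults.
Under FIFO: F F F F . . F . . F . F . F → 8 faults.
A − B = 7 − 8 = -1.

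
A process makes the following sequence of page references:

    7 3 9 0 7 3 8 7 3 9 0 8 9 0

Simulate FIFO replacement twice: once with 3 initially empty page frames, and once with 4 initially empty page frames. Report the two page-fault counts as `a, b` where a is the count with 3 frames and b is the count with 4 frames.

3 frames: F F F F F F F . . F F . . . → 9 faults.
4 frames: F F F F . . F F F F F F . . → 10 faults.
10 > 9: adding a frame increased faults — Belady's anomaly.

9, 10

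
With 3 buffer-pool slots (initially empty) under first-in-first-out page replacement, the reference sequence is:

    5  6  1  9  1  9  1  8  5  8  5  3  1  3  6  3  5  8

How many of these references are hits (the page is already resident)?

7

5: fault, frames {5}
6: fault, frames {5,6}
1: fault, frames {5,6,1}
9: fault, evict 5, frames {6,1,9}
1: hit
9: hit
1: hit
8: fault, evict 6, frames {1,9,8}
5: fault, evict 1, frames {9,8,5}
8: hit
5: hit
3: fault, evict 9, frames {8,5,3}
1: fault, evict 8, frames {5,3,1}
3: hit
6: fault, evict 5, frames {3,1,6}
3: hit
5: fault, evict 3, frames {1,6,5}
8: fault, evict 1, frames {6,5,8}
Hits: 7.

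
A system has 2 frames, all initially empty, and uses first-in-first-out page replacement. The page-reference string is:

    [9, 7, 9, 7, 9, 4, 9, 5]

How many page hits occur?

3

9 -> fault, frames [9]
7 -> fault, frames [9, 7]
9 -> hit
7 -> hit
9 -> hit
4 -> fault, evict 9, frames [7, 4]
9 -> fault, evict 7, frames [4, 9]
5 -> fault, evict 4, frames [9, 5]
Hits: 3.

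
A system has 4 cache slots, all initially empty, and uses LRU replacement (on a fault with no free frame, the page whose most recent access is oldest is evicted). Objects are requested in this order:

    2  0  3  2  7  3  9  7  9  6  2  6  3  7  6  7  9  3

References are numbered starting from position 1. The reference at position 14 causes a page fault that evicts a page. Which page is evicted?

9

pos 1: 2 -> fault, frames (2)
pos 2: 0 -> fault, frames (2 0)
pos 3: 3 -> fault, frames (2 0 3)
pos 4: 2 -> hit
pos 5: 7 -> fault, frames (0 3 2 7)
pos 6: 3 -> hit
pos 7: 9 -> fault, evict 0, frames (2 7 3 9)
pos 8: 7 -> hit
pos 9: 9 -> hit
pos 10: 6 -> fault, evict 2, frames (3 7 9 6)
pos 11: 2 -> fault, evict 3, frames (7 9 6 2)
pos 12: 6 -> hit
pos 13: 3 -> fault, evict 7, frames (9 2 6 3)
pos 14: 7 -> fault, evict 9, frames (2 6 3 7)
At position 14, page 9 is evicted.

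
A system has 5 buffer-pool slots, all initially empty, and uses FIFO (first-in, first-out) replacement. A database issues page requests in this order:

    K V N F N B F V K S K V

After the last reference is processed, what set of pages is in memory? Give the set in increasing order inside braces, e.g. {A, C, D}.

K: fault, frames (K)
V: fault, frames (K V)
N: fault, frames (K V N)
F: fault, frames (K V N F)
N: hit
B: fault, frames (K V N F B)
F: hit
V: hit
K: hit
S: fault, evict K, frames (V N F B S)
K: fault, evict V, frames (N F B S K)
V: fault, evict N, frames (F B S K V)

{B, F, K, S, V}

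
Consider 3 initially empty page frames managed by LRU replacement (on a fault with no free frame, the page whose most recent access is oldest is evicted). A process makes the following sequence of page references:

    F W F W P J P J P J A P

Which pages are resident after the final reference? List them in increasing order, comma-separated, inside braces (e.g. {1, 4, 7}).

{A, J, P}

F: fault, frames (F)
W: fault, frames (F W)
F: hit
W: hit
P: fault, frames (F W P)
J: fault, evict F, frames (W P J)
P: hit
J: hit
P: hit
J: hit
A: fault, evict W, frames (P J A)
P: hit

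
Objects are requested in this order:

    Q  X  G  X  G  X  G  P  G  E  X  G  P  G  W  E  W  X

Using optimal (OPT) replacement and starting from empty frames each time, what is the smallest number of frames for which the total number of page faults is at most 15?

2

f=1: 18 faults
f=2: 10 faults
f=3: 8 faults
f=4: 6 faults
f=5: 6 faults
f=6: 6 faults
Smallest f with faults ≤ 15 is 2.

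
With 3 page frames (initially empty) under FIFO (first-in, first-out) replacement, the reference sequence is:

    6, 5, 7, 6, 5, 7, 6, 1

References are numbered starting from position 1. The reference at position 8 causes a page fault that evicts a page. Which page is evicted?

pos 1: 6: miss, frames (6)
pos 2: 5: miss, frames (6 5)
pos 3: 7: miss, frames (6 5 7)
pos 4: 6: hit
pos 5: 5: hit
pos 6: 7: hit
pos 7: 6: hit
pos 8: 1: miss, evict 6, frames (5 7 1)
At position 8, page 6 is evicted.

6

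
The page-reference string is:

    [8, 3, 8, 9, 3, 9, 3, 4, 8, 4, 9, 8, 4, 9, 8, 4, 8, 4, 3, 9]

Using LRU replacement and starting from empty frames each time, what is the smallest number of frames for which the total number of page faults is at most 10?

3

f=1: 20 faults
f=2: 14 faults
f=3: 8 faults
f=4: 4 faults
Smallest f with faults ≤ 10 is 3.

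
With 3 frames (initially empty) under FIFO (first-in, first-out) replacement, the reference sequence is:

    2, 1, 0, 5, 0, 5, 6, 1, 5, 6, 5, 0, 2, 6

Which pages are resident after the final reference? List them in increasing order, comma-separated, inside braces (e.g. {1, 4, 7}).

{0, 2, 6}

2 → fault, frames {2}
1 → fault, frames {2,1}
0 → fault, frames {2,1,0}
5 → fault, evict 2, frames {1,0,5}
0 → hit
5 → hit
6 → fault, evict 1, frames {0,5,6}
1 → fault, evict 0, frames {5,6,1}
5 → hit
6 → hit
5 → hit
0 → fault, evict 5, frames {6,1,0}
2 → fault, evict 6, frames {1,0,2}
6 → fault, evict 1, frames {0,2,6}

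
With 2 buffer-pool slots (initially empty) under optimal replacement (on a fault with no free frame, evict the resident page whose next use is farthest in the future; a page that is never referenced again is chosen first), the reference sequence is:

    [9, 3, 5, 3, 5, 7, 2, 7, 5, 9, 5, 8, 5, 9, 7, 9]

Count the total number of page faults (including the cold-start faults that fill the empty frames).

9: fault, frames [9]
3: fault, frames [9, 3]
5: fault, evict 9, frames [3, 5]
3: hit
5: hit
7: fault, evict 3, frames [5, 7]
2: fault, evict 5, frames [7, 2]
7: hit
5: fault, evict 2, frames [7, 5]
9: fault, evict 7, frames [5, 9]
5: hit
8: fault, evict 9, frames [5, 8]
5: hit
9: fault, evict 8, frames [5, 9]
7: fault, evict 5, frames [9, 7]
9: hit
Page faults: 10.

10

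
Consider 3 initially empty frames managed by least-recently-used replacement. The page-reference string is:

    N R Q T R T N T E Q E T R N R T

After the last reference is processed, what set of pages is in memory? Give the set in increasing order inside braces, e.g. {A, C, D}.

{N, R, T}

N → miss, frames [N]
R → miss, frames [N, R]
Q → miss, frames [N, R, Q]
T → miss, evict N, frames [R, Q, T]
R → hit
T → hit
N → miss, evict Q, frames [R, T, N]
T → hit
E → miss, evict R, frames [N, T, E]
Q → miss, evict N, frames [T, E, Q]
E → hit
T → hit
R → miss, evict Q, frames [E, T, R]
N → miss, evict E, frames [T, R, N]
R → hit
T → hit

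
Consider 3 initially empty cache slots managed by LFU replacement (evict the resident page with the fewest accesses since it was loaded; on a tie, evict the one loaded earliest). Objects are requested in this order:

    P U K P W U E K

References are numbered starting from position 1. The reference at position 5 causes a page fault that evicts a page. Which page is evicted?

pos 1: P -> miss, frames (P)
pos 2: U -> miss, frames (P U)
pos 3: K -> miss, frames (P U K)
pos 4: P -> hit
pos 5: W -> miss, evict U, frames (P K W)
At position 5, page U is evicted.

U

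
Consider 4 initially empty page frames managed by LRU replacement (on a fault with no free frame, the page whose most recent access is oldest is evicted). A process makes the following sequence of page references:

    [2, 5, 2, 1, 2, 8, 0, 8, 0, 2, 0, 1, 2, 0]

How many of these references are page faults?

5

2 -> fault, frames (2)
5 -> fault, frames (2 5)
2 -> hit
1 -> fault, frames (5 2 1)
2 -> hit
8 -> fault, frames (5 1 2 8)
0 -> fault, evict 5, frames (1 2 8 0)
8 -> hit
0 -> hit
2 -> hit
0 -> hit
1 -> hit
2 -> hit
0 -> hit
Page faults: 5.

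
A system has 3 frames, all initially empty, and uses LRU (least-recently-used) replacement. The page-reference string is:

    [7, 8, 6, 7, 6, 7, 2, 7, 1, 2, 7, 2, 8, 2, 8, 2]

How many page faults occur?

6

7 → fault, frames {7}
8 → fault, frames {7,8}
6 → fault, frames {7,8,6}
7 → hit
6 → hit
7 → hit
2 → fault, evict 8, frames {6,7,2}
7 → hit
1 → fault, evict 6, frames {2,7,1}
2 → hit
7 → hit
2 → hit
8 → fault, evict 1, frames {7,2,8}
2 → hit
8 → hit
2 → hit
Page faults: 6.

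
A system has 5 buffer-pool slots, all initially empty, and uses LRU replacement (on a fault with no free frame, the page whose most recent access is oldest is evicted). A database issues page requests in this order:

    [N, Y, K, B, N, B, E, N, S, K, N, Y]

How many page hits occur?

N: fault, frames (N)
Y: fault, frames (N Y)
K: fault, frames (N Y K)
B: fault, frames (N Y K B)
N: hit
B: hit
E: fault, frames (Y K N B E)
N: hit
S: fault, evict Y, frames (K B E N S)
K: hit
N: hit
Y: fault, evict B, frames (E S K N Y)
Hits: 5.

5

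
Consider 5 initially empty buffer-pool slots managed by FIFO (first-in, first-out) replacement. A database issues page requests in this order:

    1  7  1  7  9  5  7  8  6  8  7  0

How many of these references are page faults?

1 -> fault, frames {1}
7 -> fault, frames {1,7}
1 -> hit
7 -> hit
9 -> fault, frames {1,7,9}
5 -> fault, frames {1,7,9,5}
7 -> hit
8 -> fault, frames {1,7,9,5,8}
6 -> fault, evict 1, frames {7,9,5,8,6}
8 -> hit
7 -> hit
0 -> fault, evict 7, frames {9,5,8,6,0}
Page faults: 7.

7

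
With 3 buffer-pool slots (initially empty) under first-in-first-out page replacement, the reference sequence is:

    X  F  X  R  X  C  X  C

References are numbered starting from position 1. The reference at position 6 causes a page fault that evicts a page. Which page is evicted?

pos 1: X -> fault, frames [X]
pos 2: F -> fault, frames [X, F]
pos 3: X -> hit
pos 4: R -> fault, frames [X, F, R]
pos 5: X -> hit
pos 6: C -> fault, evict X, frames [F, R, C]
At position 6, page X is evicted.

X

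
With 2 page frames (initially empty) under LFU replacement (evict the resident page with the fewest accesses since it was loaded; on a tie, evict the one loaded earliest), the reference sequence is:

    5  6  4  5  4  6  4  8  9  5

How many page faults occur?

5 → fault, frames (5)
6 → fault, frames (5 6)
4 → fault, evict 5, frames (6 4)
5 → fault, evict 6, frames (4 5)
4 → hit
6 → fault, evict 5, frames (4 6)
4 → hit
8 → fault, evict 6, frames (4 8)
9 → fault, evict 8, frames (4 9)
5 → fault, evict 9, frames (4 5)
Page faults: 8.

8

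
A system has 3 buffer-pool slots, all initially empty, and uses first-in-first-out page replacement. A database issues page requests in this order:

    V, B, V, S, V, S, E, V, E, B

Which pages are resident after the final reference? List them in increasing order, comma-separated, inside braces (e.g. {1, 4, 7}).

{B, E, V}

V: miss, frames [V]
B: miss, frames [V, B]
V: hit
S: miss, frames [V, B, S]
V: hit
S: hit
E: miss, evict V, frames [B, S, E]
V: miss, evict B, frames [S, E, V]
E: hit
B: miss, evict S, frames [E, V, B]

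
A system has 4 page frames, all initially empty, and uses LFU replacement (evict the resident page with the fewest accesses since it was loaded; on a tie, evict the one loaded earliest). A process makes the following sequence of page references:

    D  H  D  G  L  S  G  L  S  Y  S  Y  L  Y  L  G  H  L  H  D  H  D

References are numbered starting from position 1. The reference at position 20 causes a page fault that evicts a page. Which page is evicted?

H

pos 1: D: fault, frames (D)
pos 2: H: fault, frames (D H)
pos 3: D: hit
pos 4: G: fault, frames (D H G)
pos 5: L: fault, frames (D H G L)
pos 6: S: fault, evict H, frames (D G L S)
pos 7: G: hit
pos 8: L: hit
pos 9: S: hit
pos 10: Y: fault, evict D, frames (G L S Y)
pos 11: S: hit
pos 12: Y: hit
pos 13: L: hit
pos 14: Y: hit
pos 15: L: hit
pos 16: G: hit
pos 17: H: fault, evict G, frames (L S Y H)
pos 18: L: hit
pos 19: H: hit
pos 20: D: fault, evict H, frames (L S Y D)
At position 20, page H is evicted.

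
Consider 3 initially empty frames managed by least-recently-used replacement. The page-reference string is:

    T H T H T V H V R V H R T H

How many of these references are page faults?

T: miss, frames [T]
H: miss, frames [T, H]
T: hit
H: hit
T: hit
V: miss, frames [H, T, V]
H: hit
V: hit
R: miss, evict T, frames [H, V, R]
V: hit
H: hit
R: hit
T: miss, evict V, frames [H, R, T]
H: hit
Page faults: 5.

5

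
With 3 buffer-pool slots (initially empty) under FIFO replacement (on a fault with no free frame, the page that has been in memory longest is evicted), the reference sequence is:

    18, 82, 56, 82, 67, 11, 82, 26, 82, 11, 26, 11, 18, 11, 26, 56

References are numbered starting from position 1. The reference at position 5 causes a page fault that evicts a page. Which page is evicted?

pos 1: 18 -> fault, frames (18)
pos 2: 82 -> fault, frames (18 82)
pos 3: 56 -> fault, frames (18 82 56)
pos 4: 82 -> hit
pos 5: 67 -> fault, evict 18, frames (82 56 67)
At position 5, page 18 is evicted.

18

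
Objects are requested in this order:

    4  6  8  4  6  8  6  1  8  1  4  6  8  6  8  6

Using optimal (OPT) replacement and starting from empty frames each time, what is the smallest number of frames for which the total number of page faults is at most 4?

f=1: 16 faults
f=2: 7 faults
f=3: 5 faults
f=4: 4 faults
Smallest f with faults ≤ 4 is 4.

4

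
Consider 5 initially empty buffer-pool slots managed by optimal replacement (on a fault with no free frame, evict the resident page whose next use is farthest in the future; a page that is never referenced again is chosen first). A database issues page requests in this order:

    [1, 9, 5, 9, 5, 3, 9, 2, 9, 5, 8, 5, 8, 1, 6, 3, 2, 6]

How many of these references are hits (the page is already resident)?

11

1 → fault, frames {1}
9 → fault, frames {1,9}
5 → fault, frames {1,9,5}
9 → hit
5 → hit
3 → fault, frames {1,9,5,3}
9 → hit
2 → fault, frames {1,9,5,3,2}
9 → hit
5 → hit
8 → fault, evict 9, frames {1,5,3,2,8}
5 → hit
8 → hit
1 → hit
6 → fault, evict 8, frames {1,5,3,2,6}
3 → hit
2 → hit
6 → hit
Hits: 11.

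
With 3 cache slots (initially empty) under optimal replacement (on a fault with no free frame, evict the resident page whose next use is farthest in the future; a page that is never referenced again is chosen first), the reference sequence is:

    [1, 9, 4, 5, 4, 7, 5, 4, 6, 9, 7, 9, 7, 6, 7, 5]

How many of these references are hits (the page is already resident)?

8

1 -> fault, frames {1}
9 -> fault, frames {1,9}
4 -> fault, frames {1,9,4}
5 -> fault, evict 1, frames {9,4,5}
4 -> hit
7 -> fault, evict 9, frames {4,5,7}
5 -> hit
4 -> hit
6 -> fault, evict 4, frames {5,7,6}
9 -> fault, evict 5, frames {7,6,9}
7 -> hit
9 -> hit
7 -> hit
6 -> hit
7 -> hit
5 -> fault, evict 9, frames {7,6,5}
Hits: 8.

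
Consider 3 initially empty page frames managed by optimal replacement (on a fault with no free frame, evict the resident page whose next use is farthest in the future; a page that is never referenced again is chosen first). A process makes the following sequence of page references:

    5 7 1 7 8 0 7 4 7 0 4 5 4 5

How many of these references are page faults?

7

5 → miss, frames {5}
7 → miss, frames {5,7}
1 → miss, frames {5,7,1}
7 → hit
8 → miss, evict 1, frames {5,7,8}
0 → miss, evict 8, frames {5,7,0}
7 → hit
4 → miss, evict 5, frames {7,0,4}
7 → hit
0 → hit
4 → hit
5 → miss, evict 0, frames {7,4,5}
4 → hit
5 → hit
Page faults: 7.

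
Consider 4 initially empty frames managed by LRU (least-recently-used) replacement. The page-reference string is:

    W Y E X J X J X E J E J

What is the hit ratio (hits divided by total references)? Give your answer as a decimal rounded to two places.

W -> miss, frames [W]
Y -> miss, frames [W, Y]
E -> miss, frames [W, Y, E]
X -> miss, frames [W, Y, E, X]
J -> miss, evict W, frames [Y, E, X, J]
X -> hit
J -> hit
X -> hit
E -> hit
J -> hit
E -> hit
J -> hit
Hits: 7 of 12 references → 7/12 = 0.5833.

0.58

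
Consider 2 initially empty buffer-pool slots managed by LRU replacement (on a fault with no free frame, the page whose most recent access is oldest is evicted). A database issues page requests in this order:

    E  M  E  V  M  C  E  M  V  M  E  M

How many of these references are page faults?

E → fault, frames (E)
M → fault, frames (E M)
E → hit
V → fault, evict M, frames (E V)
M → fault, evict E, frames (V M)
C → fault, evict V, frames (M C)
E → fault, evict M, frames (C E)
M → fault, evict C, frames (E M)
V → fault, evict E, frames (M V)
M → hit
E → fault, evict V, frames (M E)
M → hit
Page faults: 9.

9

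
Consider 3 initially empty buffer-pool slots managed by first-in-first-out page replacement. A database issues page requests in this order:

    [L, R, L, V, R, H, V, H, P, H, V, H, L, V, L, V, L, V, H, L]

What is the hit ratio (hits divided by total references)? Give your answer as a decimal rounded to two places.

L: miss, frames (L)
R: miss, frames (L R)
L: hit
V: miss, frames (L R V)
R: hit
H: miss, evict L, frames (R V H)
V: hit
H: hit
P: miss, evict R, frames (V H P)
H: hit
V: hit
H: hit
L: miss, evict V, frames (H P L)
V: miss, evict H, frames (P L V)
L: hit
V: hit
L: hit
V: hit
H: miss, evict P, frames (L V H)
L: hit
Hits: 12 of 20 references → 12/20 = 0.6000.

0.60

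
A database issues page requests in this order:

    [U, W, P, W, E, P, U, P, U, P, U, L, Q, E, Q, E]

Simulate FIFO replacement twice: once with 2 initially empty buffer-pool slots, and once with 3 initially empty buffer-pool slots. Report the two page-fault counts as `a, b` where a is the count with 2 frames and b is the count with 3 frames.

2 frames: F F F . F . F F . . . F F F . . → 9 faults.
3 frames: F F F . F . F . . . . F F F . . → 8 faults.
8 < 9: adding a frame reduced faults, as is typical.

9, 8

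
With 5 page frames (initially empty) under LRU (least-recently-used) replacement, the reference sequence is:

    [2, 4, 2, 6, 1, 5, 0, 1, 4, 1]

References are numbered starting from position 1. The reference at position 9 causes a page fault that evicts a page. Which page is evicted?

pos 1: 2: miss, frames (2)
pos 2: 4: miss, frames (2 4)
pos 3: 2: hit
pos 4: 6: miss, frames (4 2 6)
pos 5: 1: miss, frames (4 2 6 1)
pos 6: 5: miss, frames (4 2 6 1 5)
pos 7: 0: miss, evict 4, frames (2 6 1 5 0)
pos 8: 1: hit
pos 9: 4: miss, evict 2, frames (6 5 0 1 4)
At position 9, page 2 is evicted.

2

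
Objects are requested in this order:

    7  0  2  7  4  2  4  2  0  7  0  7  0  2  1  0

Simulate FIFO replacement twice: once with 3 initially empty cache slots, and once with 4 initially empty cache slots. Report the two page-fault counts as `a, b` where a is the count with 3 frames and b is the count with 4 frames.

8, 5

3 frames: F F F . F . . . . F F . . F F . → 8 faults.
4 frames: F F F . F . . . . . . . . . F . → 5 faults.
5 < 8: adding a frame reduced faults, as is typical.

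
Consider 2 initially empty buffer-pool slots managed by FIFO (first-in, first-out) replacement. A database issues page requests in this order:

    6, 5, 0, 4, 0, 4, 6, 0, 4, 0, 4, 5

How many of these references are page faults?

8

6 -> miss, frames (6)
5 -> miss, frames (6 5)
0 -> miss, evict 6, frames (5 0)
4 -> miss, evict 5, frames (0 4)
0 -> hit
4 -> hit
6 -> miss, evict 0, frames (4 6)
0 -> miss, evict 4, frames (6 0)
4 -> miss, evict 6, frames (0 4)
0 -> hit
4 -> hit
5 -> miss, evict 0, frames (4 5)
Page faults: 8.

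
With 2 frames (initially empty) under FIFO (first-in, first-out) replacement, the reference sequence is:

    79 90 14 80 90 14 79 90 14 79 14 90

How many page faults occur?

79 → miss, frames [79]
90 → miss, frames [79, 90]
14 → miss, evict 79, frames [90, 14]
80 → miss, evict 90, frames [14, 80]
90 → miss, evict 14, frames [80, 90]
14 → miss, evict 80, frames [90, 14]
79 → miss, evict 90, frames [14, 79]
90 → miss, evict 14, frames [79, 90]
14 → miss, evict 79, frames [90, 14]
79 → miss, evict 90, frames [14, 79]
14 → hit
90 → miss, evict 14, frames [79, 90]
Page faults: 11.

11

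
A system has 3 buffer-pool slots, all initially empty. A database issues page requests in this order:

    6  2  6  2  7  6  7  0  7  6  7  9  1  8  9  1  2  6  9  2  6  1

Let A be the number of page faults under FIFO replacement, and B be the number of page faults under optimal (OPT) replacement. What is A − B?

2

Under FIFO: F F . . F . . F . F . F F F . . F F F . . F → 12 faults.
Under OPT: F F . . F . . F . . . F F F . . F F . . . F → 10 faults.
A − B = 12 − 10 = 2.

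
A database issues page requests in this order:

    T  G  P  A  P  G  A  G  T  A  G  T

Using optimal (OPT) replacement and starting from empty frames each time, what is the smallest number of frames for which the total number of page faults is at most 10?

2

f=1: 12 faults
f=2: 7 faults
f=3: 5 faults
f=4: 4 faults
Smallest f with faults ≤ 10 is 2.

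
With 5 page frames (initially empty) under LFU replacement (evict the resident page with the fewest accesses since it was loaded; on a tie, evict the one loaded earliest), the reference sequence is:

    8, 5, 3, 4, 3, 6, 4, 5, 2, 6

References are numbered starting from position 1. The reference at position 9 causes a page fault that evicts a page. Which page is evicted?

pos 1: 8: fault, frames (8)
pos 2: 5: fault, frames (8 5)
pos 3: 3: fault, frames (8 5 3)
pos 4: 4: fault, frames (8 5 3 4)
pos 5: 3: hit
pos 6: 6: fault, frames (8 5 3 4 6)
pos 7: 4: hit
pos 8: 5: hit
pos 9: 2: fault, evict 8, frames (5 3 4 6 2)
At position 9, page 8 is evicted.

8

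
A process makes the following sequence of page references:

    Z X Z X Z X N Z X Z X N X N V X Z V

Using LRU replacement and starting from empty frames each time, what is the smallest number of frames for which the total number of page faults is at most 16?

2

f=1: 18 faults
f=2: 10 faults
f=3: 5 faults
f=4: 4 faults
Smallest f with faults ≤ 16 is 2.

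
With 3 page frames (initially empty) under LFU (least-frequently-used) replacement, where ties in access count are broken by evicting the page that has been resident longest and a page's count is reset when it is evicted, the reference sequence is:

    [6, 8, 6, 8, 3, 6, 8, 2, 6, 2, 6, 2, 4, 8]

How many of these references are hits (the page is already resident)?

8

6 -> miss, frames (6)
8 -> miss, frames (6 8)
6 -> hit
8 -> hit
3 -> miss, frames (6 8 3)
6 -> hit
8 -> hit
2 -> miss, evict 3, frames (6 8 2)
6 -> hit
2 -> hit
6 -> hit
2 -> hit
4 -> miss, evict 8, frames (6 2 4)
8 -> miss, evict 4, frames (6 2 8)
Hits: 8.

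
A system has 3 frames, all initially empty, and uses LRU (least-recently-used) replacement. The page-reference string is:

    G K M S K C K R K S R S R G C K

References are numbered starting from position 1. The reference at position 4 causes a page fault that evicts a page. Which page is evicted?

pos 1: G: fault, frames {G}
pos 2: K: fault, frames {G,K}
pos 3: M: fault, frames {G,K,M}
pos 4: S: fault, evict G, frames {K,M,S}
At position 4, page G is evicted.

G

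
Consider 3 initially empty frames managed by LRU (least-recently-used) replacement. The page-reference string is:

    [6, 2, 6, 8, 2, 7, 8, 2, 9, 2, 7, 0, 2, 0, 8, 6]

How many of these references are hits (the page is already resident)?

7

6: miss, frames (6)
2: miss, frames (6 2)
6: hit
8: miss, frames (2 6 8)
2: hit
7: miss, evict 6, frames (8 2 7)
8: hit
2: hit
9: miss, evict 7, frames (8 2 9)
2: hit
7: miss, evict 8, frames (9 2 7)
0: miss, evict 9, frames (2 7 0)
2: hit
0: hit
8: miss, evict 7, frames (2 0 8)
6: miss, evict 2, frames (0 8 6)
Hits: 7.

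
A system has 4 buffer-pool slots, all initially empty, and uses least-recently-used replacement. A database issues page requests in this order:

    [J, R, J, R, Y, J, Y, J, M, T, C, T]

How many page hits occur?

J -> fault, frames (J)
R -> fault, frames (J R)
J -> hit
R -> hit
Y -> fault, frames (J R Y)
J -> hit
Y -> hit
J -> hit
M -> fault, frames (R Y J M)
T -> fault, evict R, frames (Y J M T)
C -> fault, evict Y, frames (J M T C)
T -> hit
Hits: 6.

6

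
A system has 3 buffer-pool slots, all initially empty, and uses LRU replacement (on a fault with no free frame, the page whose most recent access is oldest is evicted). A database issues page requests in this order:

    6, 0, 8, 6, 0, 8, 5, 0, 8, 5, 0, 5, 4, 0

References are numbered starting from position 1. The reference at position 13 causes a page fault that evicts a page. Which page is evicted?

8

pos 1: 6 → miss, frames [6]
pos 2: 0 → miss, frames [6, 0]
pos 3: 8 → miss, frames [6, 0, 8]
pos 4: 6 → hit
pos 5: 0 → hit
pos 6: 8 → hit
pos 7: 5 → miss, evict 6, frames [0, 8, 5]
pos 8: 0 → hit
pos 9: 8 → hit
pos 10: 5 → hit
pos 11: 0 → hit
pos 12: 5 → hit
pos 13: 4 → miss, evict 8, frames [0, 5, 4]
At position 13, page 8 is evicted.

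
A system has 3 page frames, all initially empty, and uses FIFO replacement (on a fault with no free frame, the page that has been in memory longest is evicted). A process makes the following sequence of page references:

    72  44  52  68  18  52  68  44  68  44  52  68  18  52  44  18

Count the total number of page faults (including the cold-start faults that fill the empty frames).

72: miss, frames (72)
44: miss, frames (72 44)
52: miss, frames (72 44 52)
68: miss, evict 72, frames (44 52 68)
18: miss, evict 44, frames (52 68 18)
52: hit
68: hit
44: miss, evict 52, frames (68 18 44)
68: hit
44: hit
52: miss, evict 68, frames (18 44 52)
68: miss, evict 18, frames (44 52 68)
18: miss, evict 44, frames (52 68 18)
52: hit
44: miss, evict 52, frames (68 18 44)
18: hit
Page faults: 10.

10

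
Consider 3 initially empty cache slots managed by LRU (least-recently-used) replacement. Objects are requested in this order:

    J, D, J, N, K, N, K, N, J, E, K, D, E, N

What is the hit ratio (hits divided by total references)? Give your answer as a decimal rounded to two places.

J: fault, frames (J)
D: fault, frames (J D)
J: hit
N: fault, frames (D J N)
K: fault, evict D, frames (J N K)
N: hit
K: hit
N: hit
J: hit
E: fault, evict K, frames (N J E)
K: fault, evict N, frames (J E K)
D: fault, evict J, frames (E K D)
E: hit
N: fault, evict K, frames (D E N)
Hits: 6 of 14 references → 6/14 = 0.4286.

0.43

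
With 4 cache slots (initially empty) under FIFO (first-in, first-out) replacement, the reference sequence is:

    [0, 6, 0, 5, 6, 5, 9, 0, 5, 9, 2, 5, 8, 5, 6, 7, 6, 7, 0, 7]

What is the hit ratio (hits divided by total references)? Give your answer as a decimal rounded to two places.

0 → miss, frames [0]
6 → miss, frames [0, 6]
0 → hit
5 → miss, frames [0, 6, 5]
6 → hit
5 → hit
9 → miss, frames [0, 6, 5, 9]
0 → hit
5 → hit
9 → hit
2 → miss, evict 0, frames [6, 5, 9, 2]
5 → hit
8 → miss, evict 6, frames [5, 9, 2, 8]
5 → hit
6 → miss, evict 5, frames [9, 2, 8, 6]
7 → miss, evict 9, frames [2, 8, 6, 7]
6 → hit
7 → hit
0 → miss, evict 2, frames [8, 6, 7, 0]
7 → hit
Hits: 11 of 20 references → 11/20 = 0.5500.

0.55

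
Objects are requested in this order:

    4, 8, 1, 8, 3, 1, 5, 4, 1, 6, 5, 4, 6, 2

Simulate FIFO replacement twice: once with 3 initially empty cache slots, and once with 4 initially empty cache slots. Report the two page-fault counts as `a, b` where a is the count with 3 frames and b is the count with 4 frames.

11, 8

3 frames: F F F . F . F F F F F F . F → 11 faults.
4 frames: F F F . F . F F . F . . . F → 8 faults.
8 < 11: adding a frame reduced faults, as is typical.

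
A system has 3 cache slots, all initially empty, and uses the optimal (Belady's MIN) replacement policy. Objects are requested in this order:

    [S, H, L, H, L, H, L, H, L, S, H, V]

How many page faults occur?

4

S: miss, frames (S)
H: miss, frames (S H)
L: miss, frames (S H L)
H: hit
L: hit
H: hit
L: hit
H: hit
L: hit
S: hit
H: hit
V: miss, evict L, frames (S H V)
Page faults: 4.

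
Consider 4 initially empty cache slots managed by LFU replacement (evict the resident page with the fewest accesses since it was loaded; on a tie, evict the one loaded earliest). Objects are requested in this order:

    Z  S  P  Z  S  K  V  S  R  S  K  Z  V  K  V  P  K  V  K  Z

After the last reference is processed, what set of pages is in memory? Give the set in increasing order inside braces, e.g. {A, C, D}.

{K, S, V, Z}

Z -> miss, frames (Z)
S -> miss, frames (Z S)
P -> miss, frames (Z S P)
Z -> hit
S -> hit
K -> miss, frames (Z S P K)
V -> miss, evict P, frames (Z S K V)
S -> hit
R -> miss, evict K, frames (Z S V R)
S -> hit
K -> miss, evict V, frames (Z S R K)
Z -> hit
V -> miss, evict R, frames (Z S K V)
K -> hit
V -> hit
P -> miss, evict K, frames (Z S V P)
K -> miss, evict P, frames (Z S V K)
V -> hit
K -> hit
Z -> hit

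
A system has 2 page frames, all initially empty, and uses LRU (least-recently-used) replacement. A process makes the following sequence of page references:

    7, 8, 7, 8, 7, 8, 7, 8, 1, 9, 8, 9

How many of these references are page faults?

7: miss, frames (7)
8: miss, frames (7 8)
7: hit
8: hit
7: hit
8: hit
7: hit
8: hit
1: miss, evict 7, frames (8 1)
9: miss, evict 8, frames (1 9)
8: miss, evict 1, frames (9 8)
9: hit
Page faults: 5.

5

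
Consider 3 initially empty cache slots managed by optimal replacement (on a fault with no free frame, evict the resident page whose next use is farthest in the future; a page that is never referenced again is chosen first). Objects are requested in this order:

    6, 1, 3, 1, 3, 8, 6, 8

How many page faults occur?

6 → miss, frames {6}
1 → miss, frames {6,1}
3 → miss, frames {6,1,3}
1 → hit
3 → hit
8 → miss, evict 3, frames {6,1,8}
6 → hit
8 → hit
Page faults: 4.

4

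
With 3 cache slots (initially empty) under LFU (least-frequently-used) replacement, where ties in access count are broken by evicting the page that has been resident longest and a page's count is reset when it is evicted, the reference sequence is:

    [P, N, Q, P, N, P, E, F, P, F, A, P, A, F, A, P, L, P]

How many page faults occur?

P -> miss, frames {P}
N -> miss, frames {P,N}
Q -> miss, frames {P,N,Q}
P -> hit
N -> hit
P -> hit
E -> miss, evict Q, frames {P,N,E}
F -> miss, evict E, frames {P,N,F}
P -> hit
F -> hit
A -> miss, evict N, frames {P,F,A}
P -> hit
A -> hit
F -> hit
A -> hit
P -> hit
L -> miss, evict F, frames {P,A,L}
P -> hit
Page faults: 7.

7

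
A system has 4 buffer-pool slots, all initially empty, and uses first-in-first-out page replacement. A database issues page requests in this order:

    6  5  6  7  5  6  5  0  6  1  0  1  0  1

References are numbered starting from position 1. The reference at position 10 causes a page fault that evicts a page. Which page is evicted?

6

pos 1: 6 → fault, frames [6]
pos 2: 5 → fault, frames [6, 5]
pos 3: 6 → hit
pos 4: 7 → fault, frames [6, 5, 7]
pos 5: 5 → hit
pos 6: 6 → hit
pos 7: 5 → hit
pos 8: 0 → fault, frames [6, 5, 7, 0]
pos 9: 6 → hit
pos 10: 1 → fault, evict 6, frames [5, 7, 0, 1]
At position 10, page 6 is evicted.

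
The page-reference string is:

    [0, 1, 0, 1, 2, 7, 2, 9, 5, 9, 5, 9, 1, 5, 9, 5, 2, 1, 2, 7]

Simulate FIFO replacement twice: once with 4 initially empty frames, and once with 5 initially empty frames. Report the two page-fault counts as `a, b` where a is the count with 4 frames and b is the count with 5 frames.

9, 6

4 frames: F F . . F F . F F . . . F . . . F . . F → 9 faults.
5 frames: F F . . F F . F F . . . . . . . . . . . → 6 faults.
6 < 9: adding a frame reduced faults, as is typical.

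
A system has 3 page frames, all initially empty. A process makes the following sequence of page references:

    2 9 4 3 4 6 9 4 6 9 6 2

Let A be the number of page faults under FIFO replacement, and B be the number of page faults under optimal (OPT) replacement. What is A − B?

2

Under FIFO: F F F F . F F F . . . F → 8 faults.
Under OPT: F F F F . F . . . . . F → 6 faults.
A − B = 8 − 6 = 2.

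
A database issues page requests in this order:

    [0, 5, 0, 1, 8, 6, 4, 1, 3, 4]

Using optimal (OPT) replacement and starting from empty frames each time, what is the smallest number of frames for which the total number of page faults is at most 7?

2

f=1: 10 faults
f=2: 7 faults
f=3: 7 faults
f=4: 7 faults
f=5: 7 faults
f=6: 7 faults
f=7: 7 faults
Smallest f with faults ≤ 7 is 2.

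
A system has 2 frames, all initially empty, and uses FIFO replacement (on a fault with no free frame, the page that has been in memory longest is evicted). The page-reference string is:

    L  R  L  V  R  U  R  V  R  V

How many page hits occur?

L -> miss, frames {L}
R -> miss, frames {L,R}
L -> hit
V -> miss, evict L, frames {R,V}
R -> hit
U -> miss, evict R, frames {V,U}
R -> miss, evict V, frames {U,R}
V -> miss, evict U, frames {R,V}
R -> hit
V -> hit
Hits: 4.

4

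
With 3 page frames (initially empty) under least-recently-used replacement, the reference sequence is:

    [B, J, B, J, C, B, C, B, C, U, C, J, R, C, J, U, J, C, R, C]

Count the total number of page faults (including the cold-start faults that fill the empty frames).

B: fault, frames (B)
J: fault, frames (B J)
B: hit
J: hit
C: fault, frames (B J C)
B: hit
C: hit
B: hit
C: hit
U: fault, evict J, frames (B C U)
C: hit
J: fault, evict B, frames (U C J)
R: fault, evict U, frames (C J R)
C: hit
J: hit
U: fault, evict R, frames (C J U)
J: hit
C: hit
R: fault, evict U, frames (J C R)
C: hit
Page faults: 8.

8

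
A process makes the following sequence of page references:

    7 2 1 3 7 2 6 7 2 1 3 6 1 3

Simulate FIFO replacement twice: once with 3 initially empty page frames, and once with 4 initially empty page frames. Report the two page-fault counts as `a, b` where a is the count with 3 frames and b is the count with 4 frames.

9, 10

3 frames: F F F F F F F . . F F . . . → 9 faults.
4 frames: F F F F . . F F F F F F . . → 10 faults.
10 > 9: adding a frame increased faults — Belady's anomaly.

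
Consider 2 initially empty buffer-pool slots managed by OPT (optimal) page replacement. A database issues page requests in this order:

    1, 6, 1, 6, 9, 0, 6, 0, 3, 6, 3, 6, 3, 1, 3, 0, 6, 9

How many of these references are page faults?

1 -> miss, frames (1)
6 -> miss, frames (1 6)
1 -> hit
6 -> hit
9 -> miss, evict 1, frames (6 9)
0 -> miss, evict 9, frames (6 0)
6 -> hit
0 -> hit
3 -> miss, evict 0, frames (6 3)
6 -> hit
3 -> hit
6 -> hit
3 -> hit
1 -> miss, evict 6, frames (3 1)
3 -> hit
0 -> miss, evict 1, frames (3 0)
6 -> miss, evict 0, frames (3 6)
9 -> miss, evict 6, frames (3 9)
Page faults: 9.

9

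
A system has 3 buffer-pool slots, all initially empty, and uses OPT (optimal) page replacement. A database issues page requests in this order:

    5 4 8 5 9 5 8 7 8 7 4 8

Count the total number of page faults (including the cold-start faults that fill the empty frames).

5 -> fault, frames {5}
4 -> fault, frames {5,4}
8 -> fault, frames {5,4,8}
5 -> hit
9 -> fault, evict 4, frames {5,8,9}
5 -> hit
8 -> hit
7 -> fault, evict 9, frames {5,8,7}
8 -> hit
7 -> hit
4 -> fault, evict 7, frames {5,8,4}
8 -> hit
Page faults: 6.

6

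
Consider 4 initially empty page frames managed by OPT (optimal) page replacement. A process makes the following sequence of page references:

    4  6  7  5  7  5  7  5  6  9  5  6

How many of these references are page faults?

5

4: fault, frames [4]
6: fault, frames [4, 6]
7: fault, frames [4, 6, 7]
5: fault, frames [4, 6, 7, 5]
7: hit
5: hit
7: hit
5: hit
6: hit
9: fault, evict 7, frames [4, 6, 5, 9]
5: hit
6: hit
Page faults: 5.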